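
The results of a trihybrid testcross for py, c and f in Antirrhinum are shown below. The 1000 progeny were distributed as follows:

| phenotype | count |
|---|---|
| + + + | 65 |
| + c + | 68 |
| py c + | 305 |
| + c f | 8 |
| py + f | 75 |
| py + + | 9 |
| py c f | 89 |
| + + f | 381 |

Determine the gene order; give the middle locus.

The two most frequent reciprocal classes, py c + and + + f, are the parental types, so the F1 was py c + / + + f.
The two rarest classes, py + + and + c f, are the double crossovers. Comparing them with the parentals, only the c allele has switched, so c is the middle locus and the order is f – c – py.

c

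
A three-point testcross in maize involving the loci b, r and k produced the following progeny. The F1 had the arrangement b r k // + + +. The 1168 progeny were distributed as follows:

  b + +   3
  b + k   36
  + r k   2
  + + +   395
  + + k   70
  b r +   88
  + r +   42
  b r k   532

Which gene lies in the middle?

The two rarest classes, + r k and b + +, are the double crossovers. Comparing them with the parentals, only the b allele has switched, so b is the middle locus and the order is r – b – k.

b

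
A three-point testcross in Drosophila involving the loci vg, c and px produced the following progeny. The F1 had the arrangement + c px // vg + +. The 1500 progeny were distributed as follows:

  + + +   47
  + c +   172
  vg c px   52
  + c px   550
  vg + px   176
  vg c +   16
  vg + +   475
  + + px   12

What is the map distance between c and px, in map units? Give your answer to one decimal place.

25.1 map units

The two rarest classes, + + px and vg c +, are the double crossovers. Comparing them with the parentals, only the c allele has switched, so c is the middle locus and the order is vg – c – px.
Crossovers in the c–px interval produce the single-crossover classes + c + and vg + px (172 + 176 = 348) plus the double crossovers (28).
RF(c–px) = (348 + 28) / 1500 = 376/1500 = 0.2507 → 25.1 map units.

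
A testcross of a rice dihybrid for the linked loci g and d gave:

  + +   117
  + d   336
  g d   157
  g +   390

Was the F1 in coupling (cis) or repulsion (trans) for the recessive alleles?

The two most frequent classes are + d (336) and g + (390); these are the parental (non-recombinant) types.
So the F1 carried + d on one chromosome and g + on the other — the recessive alleles are on opposite chromosomes (trans / repulsion).

trans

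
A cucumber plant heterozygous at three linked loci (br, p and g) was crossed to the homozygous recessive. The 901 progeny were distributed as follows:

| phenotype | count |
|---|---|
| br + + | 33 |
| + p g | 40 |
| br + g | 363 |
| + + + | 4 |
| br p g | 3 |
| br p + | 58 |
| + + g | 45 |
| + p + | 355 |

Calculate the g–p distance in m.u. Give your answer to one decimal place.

8.9 m.u.

The two most frequent reciprocal classes, br + g and + p +, are the parental types, so the F1 was br + g / + p +.
The two rarest classes, br p g and + + +, are the double crossovers. Comparing them with the parentals, only the p allele has switched, so p is the middle locus and the order is g – p – br.
Crossovers in the g–p interval produce the single-crossover classes br + + and + p g (33 + 40 = 73) plus the double crossovers (7).
RF(g–p) = (73 + 7) / 901 = 80/901 = 0.0888 → 8.9 m.u.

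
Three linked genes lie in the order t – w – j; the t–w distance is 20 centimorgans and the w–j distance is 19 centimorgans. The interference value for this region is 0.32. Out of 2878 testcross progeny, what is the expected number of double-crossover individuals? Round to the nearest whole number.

Map distances give recombination frequencies of 0.200 and 0.190 for the two intervals.
With interference 0.32 (so coincidence = 0.68), expected double-crossover frequency = 0.200 × 0.190 × 0.68 = 0.02584.
Expected number = 0.02584 × 2878 = 74.37 ≈ 74.

74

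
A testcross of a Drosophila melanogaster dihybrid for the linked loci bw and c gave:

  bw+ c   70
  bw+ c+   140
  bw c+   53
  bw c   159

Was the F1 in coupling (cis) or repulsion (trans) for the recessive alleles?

cis

The two most frequent classes are bw+ c+ (140) and bw c (159); these are the parental (non-recombinant) types.
So the F1 carried bw+ c+ on one chromosome and bw c on the other — the recessive alleles are on the same chromosome (cis / coupling).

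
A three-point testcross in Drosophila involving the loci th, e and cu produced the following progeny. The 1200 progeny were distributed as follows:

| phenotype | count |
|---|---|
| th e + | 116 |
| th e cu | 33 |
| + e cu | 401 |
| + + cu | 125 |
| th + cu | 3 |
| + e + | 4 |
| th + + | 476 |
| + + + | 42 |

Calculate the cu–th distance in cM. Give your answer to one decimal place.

6.8 cM

The two most frequent reciprocal classes, th + + and + e cu, are the parental types, so the F1 was th + + / + e cu.
The two rarest classes, th + cu and + e +, are the double crossovers. Comparing them with the parentals, only the cu allele has switched, so cu is the middle locus and the order is th – cu – e.
Crossovers in the th–cu interval produce the single-crossover classes + + + and th e cu (42 + 33 = 75) plus the double crossovers (7).
RF(th–cu) = (75 + 7) / 1200 = 82/1200 = 0.0683 → 6.8 cM.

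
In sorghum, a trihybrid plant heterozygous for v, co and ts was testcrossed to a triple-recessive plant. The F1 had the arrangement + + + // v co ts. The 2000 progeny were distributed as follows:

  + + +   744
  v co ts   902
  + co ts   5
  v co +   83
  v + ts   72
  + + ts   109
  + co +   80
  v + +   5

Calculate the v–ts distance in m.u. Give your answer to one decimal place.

10.1 m.u.

The two rarest classes, v + + and + co ts, are the double crossovers. Comparing them with the parentals, only the v allele has switched, so v is the middle locus and the order is co – v – ts.
Crossovers in the v–ts interval produce the single-crossover classes + + ts and v co + (109 + 83 = 192) plus the double crossovers (10).
RF(v–ts) = (192 + 10) / 2000 = 202/2000 = 0.1010 → 10.1 m.u.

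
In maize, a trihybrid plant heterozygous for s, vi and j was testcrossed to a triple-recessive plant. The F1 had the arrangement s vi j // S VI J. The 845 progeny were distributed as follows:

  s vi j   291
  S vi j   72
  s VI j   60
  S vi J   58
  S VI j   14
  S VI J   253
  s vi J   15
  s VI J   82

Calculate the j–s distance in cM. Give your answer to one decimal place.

21.7 cM

The two rarest classes, s vi J and S VI j, are the double crossovers. Comparing them with the parentals, only the j allele has switched, so j is the middle locus and the order is s – j – vi.
Crossovers in the s–j interval produce the single-crossover classes S vi j and s VI J (72 + 82 = 154) plus the double crossovers (29).
RF(s–j) = (154 + 29) / 845 = 183/845 = 0.2166 → 21.7 cM.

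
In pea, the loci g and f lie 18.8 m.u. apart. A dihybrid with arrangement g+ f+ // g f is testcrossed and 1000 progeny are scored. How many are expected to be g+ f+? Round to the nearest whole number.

A map distance of 18.8 m.u. corresponds to a recombination frequency of 0.188.
The F1 is g+ f+ / g f, so g+ f+ is a parental gamete class with expected frequency (1 − r)/2 = 0.812/2 = 0.4060.
Expected number = 0.4060 × 1000 = 406.00 ≈ 406.

406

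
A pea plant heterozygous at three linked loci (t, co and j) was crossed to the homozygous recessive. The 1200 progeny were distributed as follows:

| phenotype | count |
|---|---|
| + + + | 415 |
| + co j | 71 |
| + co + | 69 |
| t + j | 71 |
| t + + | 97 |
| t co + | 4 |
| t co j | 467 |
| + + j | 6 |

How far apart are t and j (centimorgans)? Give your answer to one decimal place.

The two most frequent reciprocal classes, + + + and t co j, are the parental types, so the F1 was + + + / t co j.
The two rarest classes, + + j and t co +, are the double crossovers. Comparing them with the parentals, only the j allele has switched, so j is the middle locus and the order is co – j – t.
Crossovers in the j–t interval produce the single-crossover classes t + + and + co j (97 + 71 = 168) plus the double crossovers (10).
RF(j–t) = (168 + 10) / 1200 = 178/1200 = 0.1483 → 14.8 centimorgans.

14.8 centimorgans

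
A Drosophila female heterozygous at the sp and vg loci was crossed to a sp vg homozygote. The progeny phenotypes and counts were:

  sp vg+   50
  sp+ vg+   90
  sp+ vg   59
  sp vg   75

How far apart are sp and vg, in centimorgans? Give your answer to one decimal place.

The two most frequent classes, sp+ vg+ (90) and sp vg (75), are the parental types, so the F1 was sp+ vg+ / sp vg.
The recombinant classes are sp+ vg and sp vg+: 59 + 50 = 109.
Recombination frequency = 109/274 = 0.3978 ≈ 39.8%, i.e. 39.8 centimorgans.

39.8 centimorgans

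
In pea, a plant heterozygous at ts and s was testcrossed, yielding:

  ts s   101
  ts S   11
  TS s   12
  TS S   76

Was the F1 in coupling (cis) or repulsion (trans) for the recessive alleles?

The two most frequent classes are TS S (76) and ts s (101); these are the parental (non-recombinant) types.
So the F1 carried TS S on one chromosome and ts s on the other — the recessive alleles are on the same chromosome (cis / coupling).

cis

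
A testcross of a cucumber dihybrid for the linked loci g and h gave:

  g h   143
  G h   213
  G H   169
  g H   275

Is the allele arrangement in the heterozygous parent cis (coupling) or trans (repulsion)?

trans

The two most frequent classes are G h (213) and g H (275); these are the parental (non-recombinant) types.
So the F1 carried G h on one chromosome and g H on the other — the recessive alleles are on opposite chromosomes (trans / repulsion).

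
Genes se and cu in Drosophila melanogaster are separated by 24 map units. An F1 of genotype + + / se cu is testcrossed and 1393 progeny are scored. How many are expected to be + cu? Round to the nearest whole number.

167

A map distance of 24 map units corresponds to a recombination frequency of 0.240.
The F1 is + + / se cu, so + cu is a recombinant gamete class with expected frequency r/2 = 0.240/2 = 0.1200.
Expected number = 0.1200 × 1393 = 167.16 ≈ 167.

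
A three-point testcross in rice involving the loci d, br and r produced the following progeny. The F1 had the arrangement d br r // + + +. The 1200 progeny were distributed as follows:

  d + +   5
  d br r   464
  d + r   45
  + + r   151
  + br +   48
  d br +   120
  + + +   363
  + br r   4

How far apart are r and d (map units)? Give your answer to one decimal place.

The two rarest classes, + br r and d + +, are the double crossovers. Comparing them with the parentals, only the d allele has switched, so d is the middle locus and the order is r – d – br.
Crossovers in the r–d interval produce the single-crossover classes d br + and + + r (120 + 151 = 271) plus the double crossovers (9).
RF(r–d) = (271 + 9) / 1200 = 280/1200 = 0.2333 → 23.3 map units.

23.3 map units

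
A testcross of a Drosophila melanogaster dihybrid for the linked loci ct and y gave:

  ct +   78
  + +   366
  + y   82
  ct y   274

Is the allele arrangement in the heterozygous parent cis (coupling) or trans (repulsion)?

The two most frequent classes are + + (366) and ct y (274); these are the parental (non-recombinant) types.
So the F1 carried + + on one chromosome and ct y on the other — the recessive alleles are on the same chromosome (cis / coupling).

cis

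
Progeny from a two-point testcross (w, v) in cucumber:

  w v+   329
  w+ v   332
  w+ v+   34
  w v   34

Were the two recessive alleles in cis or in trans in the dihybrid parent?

The two most frequent classes are w+ v (332) and w v+ (329); these are the parental (non-recombinant) types.
So the F1 carried w+ v on one chromosome and w v+ on the other — the recessive alleles are on opposite chromosomes (trans / repulsion).

trans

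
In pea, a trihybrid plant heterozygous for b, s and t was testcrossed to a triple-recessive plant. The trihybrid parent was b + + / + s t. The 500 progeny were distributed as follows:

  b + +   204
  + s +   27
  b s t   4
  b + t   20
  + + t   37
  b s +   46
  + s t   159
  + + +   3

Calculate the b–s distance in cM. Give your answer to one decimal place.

The two rarest classes, + + + and b s t, are the double crossovers. Comparing them with the parentals, only the b allele has switched, so b is the middle locus and the order is s – b – t.
Crossovers in the s–b interval produce the single-crossover classes b s + and + + t (46 + 37 = 83) plus the double crossovers (7).
RF(s–b) = (83 + 7) / 500 = 90/500 = 0.1800 → 18.0 cM.

18.0 cM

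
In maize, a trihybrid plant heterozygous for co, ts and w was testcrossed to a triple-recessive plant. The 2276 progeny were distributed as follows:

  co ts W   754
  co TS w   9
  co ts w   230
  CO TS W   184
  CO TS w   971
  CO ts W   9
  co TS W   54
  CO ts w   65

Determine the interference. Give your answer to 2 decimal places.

0.31

The two most frequent reciprocal classes, CO TS w and co ts W, are the parental types, so the F1 was CO TS w / co ts W.
The two rarest classes, co TS w and CO ts W, are the double crossovers. Comparing them with the parentals, only the co allele has switched, so co is the middle locus and the order is w – co – ts.
w–co: (414 + 18)/2276 = 0.1898; co–ts: (119 + 18)/2276 = 0.0602.
Expected DCO frequency = 0.1898 × 0.0602 ≈ 0.01143; observed = 18/2276 ≈ 0.00791.
Coefficient of coincidence = 0.00791/0.01143 ≈ 0.69; interference = 1 − 0.69 = 0.31.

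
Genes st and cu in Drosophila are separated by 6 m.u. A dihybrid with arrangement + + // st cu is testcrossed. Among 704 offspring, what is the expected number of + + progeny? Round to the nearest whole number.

331

A map distance of 6 m.u. corresponds to a recombination frequency of 0.060.
The F1 is + + / st cu, so + + is a parental gamete class with expected frequency (1 − r)/2 = 0.940/2 = 0.4700.
Expected number = 0.4700 × 704 = 330.88 ≈ 331.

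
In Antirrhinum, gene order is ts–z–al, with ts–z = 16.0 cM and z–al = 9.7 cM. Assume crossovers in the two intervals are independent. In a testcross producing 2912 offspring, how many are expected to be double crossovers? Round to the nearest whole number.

45

Map distances give recombination frequencies of 0.160 and 0.097 for the two intervals.
With no interference, expected double-crossover frequency = 0.160 × 0.097 = 0.01552.
Expected number = 0.01552 × 2912 = 45.19 ≈ 45.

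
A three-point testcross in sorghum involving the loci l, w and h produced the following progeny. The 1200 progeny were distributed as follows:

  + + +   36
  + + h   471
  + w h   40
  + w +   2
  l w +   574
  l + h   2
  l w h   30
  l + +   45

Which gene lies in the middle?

l

The two most frequent reciprocal classes, + + h and l w +, are the parental types, so the F1 was + + h / l w +.
The two rarest classes, l + h and + w +, are the double crossovers. Comparing them with the parentals, only the l allele has switched, so l is the middle locus and the order is h – l – w.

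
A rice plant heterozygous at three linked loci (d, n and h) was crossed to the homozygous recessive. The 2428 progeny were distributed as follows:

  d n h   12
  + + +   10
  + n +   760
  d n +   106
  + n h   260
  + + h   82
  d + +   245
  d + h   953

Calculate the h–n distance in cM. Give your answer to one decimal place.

The two most frequent reciprocal classes, + n + and d + h, are the parental types, so the F1 was + n + / d + h.
The two rarest classes, + + + and d n h, are the double crossovers. Comparing them with the parentals, only the n allele has switched, so n is the middle locus and the order is d – n – h.
Crossovers in the n–h interval produce the single-crossover classes + n h and d + + (260 + 245 = 505) plus the double crossovers (22).
RF(n–h) = (505 + 22) / 2428 = 527/2428 = 0.2171 → 21.7 cM.

21.7 cM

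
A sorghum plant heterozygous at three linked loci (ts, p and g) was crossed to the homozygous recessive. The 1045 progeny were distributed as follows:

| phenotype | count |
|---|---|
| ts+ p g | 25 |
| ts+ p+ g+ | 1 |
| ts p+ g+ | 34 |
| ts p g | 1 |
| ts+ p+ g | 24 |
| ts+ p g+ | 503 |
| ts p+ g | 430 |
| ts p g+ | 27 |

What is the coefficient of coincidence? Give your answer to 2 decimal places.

The two most frequent reciprocal classes, ts p+ g and ts+ p g+, are the parental types, so the F1 was ts p+ g / ts+ p g+.
The two rarest classes, ts p g and ts+ p+ g+, are the double crossovers. Comparing them with the parentals, only the p allele has switched, so p is the middle locus and the order is ts – p – g.
ts–p: (51 + 2)/1045 = 0.0507; p–g: (59 + 2)/1045 = 0.0584.
Expected DCO frequency = 0.0507 × 0.0584 ≈ 0.00296; observed = 2/1045 ≈ 0.00191.
Coefficient of coincidence = 0.00191/0.00296 ≈ 0.65.

0.65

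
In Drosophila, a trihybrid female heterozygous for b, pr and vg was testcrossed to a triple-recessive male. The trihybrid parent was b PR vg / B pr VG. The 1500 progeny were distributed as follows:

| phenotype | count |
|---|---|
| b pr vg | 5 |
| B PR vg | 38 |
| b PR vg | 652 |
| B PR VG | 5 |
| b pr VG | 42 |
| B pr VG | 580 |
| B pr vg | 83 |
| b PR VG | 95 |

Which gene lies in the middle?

The two rarest classes, b pr vg and B PR VG, are the double crossovers. Comparing them with the parentals, only the pr allele has switched, so pr is the middle locus and the order is vg – pr – b.

pr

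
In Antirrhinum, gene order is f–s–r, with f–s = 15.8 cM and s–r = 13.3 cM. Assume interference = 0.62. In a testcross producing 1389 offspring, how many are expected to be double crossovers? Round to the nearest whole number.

11

Map distances give recombination frequencies of 0.158 and 0.133 for the two intervals.
With interference 0.62 (so coincidence = 0.38), expected double-crossover frequency = 0.158 × 0.133 × 0.38 = 0.00799.
Expected number = 0.00799 × 1389 = 11.09 ≈ 11.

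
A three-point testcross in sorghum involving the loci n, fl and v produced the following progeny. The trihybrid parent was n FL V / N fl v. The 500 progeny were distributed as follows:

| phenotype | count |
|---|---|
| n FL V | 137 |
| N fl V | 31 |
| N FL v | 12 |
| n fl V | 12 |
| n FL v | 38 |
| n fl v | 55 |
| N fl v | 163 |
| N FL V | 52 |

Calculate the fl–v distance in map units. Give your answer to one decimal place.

The two rarest classes, n fl V and N FL v, are the double crossovers. Comparing them with the parentals, only the fl allele has switched, so fl is the middle locus and the order is v – fl – n.
Crossovers in the v–fl interval produce the single-crossover classes n FL v and N fl V (38 + 31 = 69) plus the double crossovers (24).
RF(v–fl) = (69 + 24) / 500 = 93/500 = 0.1860 → 18.6 map units.

18.6 map units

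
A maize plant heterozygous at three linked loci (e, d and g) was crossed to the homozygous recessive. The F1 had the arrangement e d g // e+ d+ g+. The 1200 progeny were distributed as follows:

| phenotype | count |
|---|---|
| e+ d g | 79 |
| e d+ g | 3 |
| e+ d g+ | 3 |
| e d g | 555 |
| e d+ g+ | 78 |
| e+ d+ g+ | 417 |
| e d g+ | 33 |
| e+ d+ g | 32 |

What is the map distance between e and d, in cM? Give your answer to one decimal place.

13.6 cM

The two rarest classes, e d+ g and e+ d g+, are the double crossovers. Comparing them with the parentals, only the d allele has switched, so d is the middle locus and the order is g – d – e.
Crossovers in the d–e interval produce the single-crossover classes e+ d g and e d+ g+ (79 + 78 = 157) plus the double crossovers (6).
RF(d–e) = (157 + 6) / 1200 = 163/1200 = 0.1358 → 13.6 cM.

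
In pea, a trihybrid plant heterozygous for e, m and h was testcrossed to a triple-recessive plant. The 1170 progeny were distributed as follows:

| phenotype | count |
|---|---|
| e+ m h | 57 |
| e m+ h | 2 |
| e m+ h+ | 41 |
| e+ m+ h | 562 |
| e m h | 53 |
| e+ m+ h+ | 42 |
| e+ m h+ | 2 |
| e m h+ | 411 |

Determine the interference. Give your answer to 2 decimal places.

0.54

The two most frequent reciprocal classes, e+ m+ h and e m h+, are the parental types, so the F1 was e+ m+ h / e m h+.
The two rarest classes, e m+ h and e+ m h+, are the double crossovers. Comparing them with the parentals, only the e allele has switched, so e is the middle locus and the order is h – e – m.
h–e: (95 + 4)/1170 = 0.0846; e–m: (98 + 4)/1170 = 0.0872.
Expected DCO frequency = 0.0846 × 0.0872 ≈ 0.00738; observed = 4/1170 ≈ 0.00342.
Coefficient of coincidence = 0.00342/0.00738 ≈ 0.46; interference = 1 − 0.46 = 0.54.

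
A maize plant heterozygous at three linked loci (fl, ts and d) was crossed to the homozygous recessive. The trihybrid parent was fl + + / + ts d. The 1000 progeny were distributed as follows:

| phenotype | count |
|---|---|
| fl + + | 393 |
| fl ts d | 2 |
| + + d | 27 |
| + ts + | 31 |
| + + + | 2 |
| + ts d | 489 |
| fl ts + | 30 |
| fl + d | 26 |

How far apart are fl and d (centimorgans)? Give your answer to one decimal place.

The two rarest classes, + + + and fl ts d, are the double crossovers. Comparing them with the parentals, only the fl allele has switched, so fl is the middle locus and the order is d – fl – ts.
Crossovers in the d–fl interval produce the single-crossover classes fl + d and + ts + (26 + 31 = 57) plus the double crossovers (4).
RF(d–fl) = (57 + 4) / 1000 = 61/1000 = 0.0610 → 6.1 centimorgans.

6.1 centimorgans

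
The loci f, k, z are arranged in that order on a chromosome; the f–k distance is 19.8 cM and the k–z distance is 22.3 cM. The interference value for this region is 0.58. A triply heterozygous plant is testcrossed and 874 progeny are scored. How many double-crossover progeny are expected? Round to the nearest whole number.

Map distances give recombination frequencies of 0.198 and 0.223 for the two intervals.
With interference 0.58 (so coincidence = 0.42), expected double-crossover frequency = 0.198 × 0.223 × 0.42 = 0.01854.
Expected number = 0.01854 × 874 = 16.21 ≈ 16.

16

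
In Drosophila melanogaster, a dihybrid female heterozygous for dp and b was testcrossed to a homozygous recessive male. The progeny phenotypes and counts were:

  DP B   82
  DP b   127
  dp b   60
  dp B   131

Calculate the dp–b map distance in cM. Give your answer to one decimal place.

35.5 cM

The two most frequent classes, DP b (127) and dp B (131), are the parental types, so the F1 was DP b / dp B.
The recombinant classes are DP B and dp b: 82 + 60 = 142.
Recombination frequency = 142/400 = 0.3550 ≈ 35.5%, i.e. 35.5 cM.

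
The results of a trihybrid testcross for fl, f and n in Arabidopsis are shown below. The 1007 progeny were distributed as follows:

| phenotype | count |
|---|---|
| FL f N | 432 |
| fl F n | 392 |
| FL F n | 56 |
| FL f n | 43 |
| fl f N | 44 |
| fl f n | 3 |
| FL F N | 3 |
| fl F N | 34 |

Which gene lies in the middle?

The two most frequent reciprocal classes, fl F n and FL f N, are the parental types, so the F1 was fl F n / FL f N.
The two rarest classes, fl f n and FL F N, are the double crossovers. Comparing them with the parentals, only the f allele has switched, so f is the middle locus and the order is fl – f – n.

f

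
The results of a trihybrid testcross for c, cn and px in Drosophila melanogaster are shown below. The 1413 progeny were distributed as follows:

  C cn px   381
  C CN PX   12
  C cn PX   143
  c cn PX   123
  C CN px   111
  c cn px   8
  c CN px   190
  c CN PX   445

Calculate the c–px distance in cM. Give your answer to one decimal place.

25.0 cM

The two most frequent reciprocal classes, C cn px and c CN PX, are the parental types, so the F1 was C cn px / c CN PX.
The two rarest classes, c cn px and C CN PX, are the double crossovers. Comparing them with the parentals, only the c allele has switched, so c is the middle locus and the order is px – c – cn.
Crossovers in the px–c interval produce the single-crossover classes C cn PX and c CN px (143 + 190 = 333) plus the double crossovers (20).
RF(px–c) = (333 + 20) / 1413 = 353/1413 = 0.2498 → 25.0 cM.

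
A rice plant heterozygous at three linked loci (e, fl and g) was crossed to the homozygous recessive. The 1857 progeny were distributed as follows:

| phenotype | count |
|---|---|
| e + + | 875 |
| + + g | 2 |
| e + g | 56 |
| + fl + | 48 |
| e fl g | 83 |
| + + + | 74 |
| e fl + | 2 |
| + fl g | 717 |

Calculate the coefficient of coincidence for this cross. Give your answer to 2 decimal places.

0.43

The two most frequent reciprocal classes, e + + and + fl g, are the parental types, so the F1 was e + + / + fl g.
The two rarest classes, e fl + and + + g, are the double crossovers. Comparing them with the parentals, only the fl allele has switched, so fl is the middle locus and the order is e – fl – g.
e–fl: (157 + 4)/1857 = 0.0867; fl–g: (104 + 4)/1857 = 0.0582.
Expected DCO frequency = 0.0867 × 0.0582 ≈ 0.00505; observed = 4/1857 ≈ 0.00215.
Coefficient of coincidence = 0.00215/0.00505 ≈ 0.43.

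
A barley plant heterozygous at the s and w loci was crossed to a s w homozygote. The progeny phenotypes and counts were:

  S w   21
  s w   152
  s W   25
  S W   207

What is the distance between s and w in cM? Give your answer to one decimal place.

The two most frequent classes, S W (207) and s w (152), are the parental types, so the F1 was S W / s w.
The recombinant classes are S w and s W: 21 + 25 = 46.
Recombination frequency = 46/405 = 0.1136 ≈ 11.4%, i.e. 11.4 cM.

11.4 cM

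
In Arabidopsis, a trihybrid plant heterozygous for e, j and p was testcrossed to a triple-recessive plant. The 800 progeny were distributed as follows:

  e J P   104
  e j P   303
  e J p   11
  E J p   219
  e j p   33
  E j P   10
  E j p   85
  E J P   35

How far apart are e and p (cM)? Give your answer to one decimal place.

The two most frequent reciprocal classes, E J p and e j P, are the parental types, so the F1 was E J p / e j P.
The two rarest classes, e J p and E j P, are the double crossovers. Comparing them with the parentals, only the e allele has switched, so e is the middle locus and the order is p – e – j.
Crossovers in the p–e interval produce the single-crossover classes E J P and e j p (35 + 33 = 68) plus the double crossovers (21).
RF(p–e) = (68 + 21) / 800 = 89/800 = 0.1113 → 11.1 cM.

11.1 cM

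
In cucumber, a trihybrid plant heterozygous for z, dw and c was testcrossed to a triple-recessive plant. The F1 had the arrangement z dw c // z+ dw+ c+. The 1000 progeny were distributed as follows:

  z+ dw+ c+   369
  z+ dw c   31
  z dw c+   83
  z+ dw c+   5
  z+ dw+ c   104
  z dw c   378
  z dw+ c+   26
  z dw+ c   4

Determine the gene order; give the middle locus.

The two rarest classes, z dw+ c and z+ dw c+, are the double crossovers. Comparing them with the parentals, only the dw allele has switched, so dw is the middle locus and the order is c – dw – z.

dw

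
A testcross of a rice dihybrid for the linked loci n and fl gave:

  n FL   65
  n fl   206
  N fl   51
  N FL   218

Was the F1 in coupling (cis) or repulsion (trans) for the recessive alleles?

The two most frequent classes are N FL (218) and n fl (206); these are the parental (non-recombinant) types.
So the F1 carried N FL on one chromosome and n fl on the other — the recessive alleles are on the same chromosome (cis / coupling).

cis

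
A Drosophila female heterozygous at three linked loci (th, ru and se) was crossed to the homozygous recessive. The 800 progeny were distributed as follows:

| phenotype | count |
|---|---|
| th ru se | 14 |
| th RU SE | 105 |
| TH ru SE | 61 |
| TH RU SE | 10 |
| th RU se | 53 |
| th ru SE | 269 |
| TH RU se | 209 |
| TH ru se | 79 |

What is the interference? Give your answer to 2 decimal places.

The two most frequent reciprocal classes, TH RU se and th ru SE, are the parental types, so the F1 was TH RU se / th ru SE.
The two rarest classes, TH RU SE and th ru se, are the double crossovers. Comparing them with the parentals, only the se allele has switched, so se is the middle locus and the order is ru – se – th.
ru–se: (184 + 24)/800 = 0.2600; se–th: (114 + 24)/800 = 0.1725.
Expected DCO frequency = 0.2600 × 0.1725 ≈ 0.04485; observed = 24/800 ≈ 0.03000.
Coefficient of coincidence = 0.03000/0.04485 ≈ 0.67; interference = 1 − 0.67 = 0.33.

0.33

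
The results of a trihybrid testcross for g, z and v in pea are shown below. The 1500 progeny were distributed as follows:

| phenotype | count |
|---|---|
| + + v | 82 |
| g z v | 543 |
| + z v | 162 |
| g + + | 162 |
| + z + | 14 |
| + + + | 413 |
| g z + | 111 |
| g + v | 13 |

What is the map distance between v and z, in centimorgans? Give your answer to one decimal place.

14.7 centimorgans

The two most frequent reciprocal classes, + + + and g z v, are the parental types, so the F1 was + + + / g z v.
The two rarest classes, + z + and g + v, are the double crossovers. Comparing them with the parentals, only the z allele has switched, so z is the middle locus and the order is g – z – v.
Crossovers in the z–v interval produce the single-crossover classes + + v and g z + (82 + 111 = 193) plus the double crossovers (27).
RF(z–v) = (193 + 27) / 1500 = 220/1500 = 0.1467 → 14.7 centimorgans.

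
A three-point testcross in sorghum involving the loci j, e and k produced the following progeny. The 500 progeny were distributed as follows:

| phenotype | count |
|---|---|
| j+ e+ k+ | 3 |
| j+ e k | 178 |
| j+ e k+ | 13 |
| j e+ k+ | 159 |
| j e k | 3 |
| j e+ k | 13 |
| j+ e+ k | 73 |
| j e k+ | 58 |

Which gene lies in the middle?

j

The two most frequent reciprocal classes, j e+ k+ and j+ e k, are the parental types, so the F1 was j e+ k+ / j+ e k.
The two rarest classes, j+ e+ k+ and j e k, are the double crossovers. Comparing them with the parentals, only the j allele has switched, so j is the middle locus and the order is e – j – k.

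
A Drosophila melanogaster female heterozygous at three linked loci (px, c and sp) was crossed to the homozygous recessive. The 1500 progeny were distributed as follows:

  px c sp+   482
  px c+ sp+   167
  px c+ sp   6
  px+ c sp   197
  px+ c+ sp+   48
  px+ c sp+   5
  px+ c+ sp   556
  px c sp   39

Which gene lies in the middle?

px

The two most frequent reciprocal classes, px c sp+ and px+ c+ sp, are the parental types, so the F1 was px c sp+ / px+ c+ sp.
The two rarest classes, px+ c sp+ and px c+ sp, are the double crossovers. Comparing them with the parentals, only the px allele has switched, so px is the middle locus and the order is sp – px – c.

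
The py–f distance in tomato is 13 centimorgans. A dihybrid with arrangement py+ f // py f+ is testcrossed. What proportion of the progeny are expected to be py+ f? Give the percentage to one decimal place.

A map distance of 13 centimorgans corresponds to a recombination frequency of 0.130.
The F1 is py+ f / py f+, so py+ f is a parental gamete class with expected frequency (1 − r)/2 = 0.870/2 = 0.4350.
That is 0.4350 = 43.5% of the progeny.

43.5%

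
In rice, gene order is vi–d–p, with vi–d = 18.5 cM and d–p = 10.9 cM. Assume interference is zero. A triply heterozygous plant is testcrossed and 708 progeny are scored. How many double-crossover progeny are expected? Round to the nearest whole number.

Map distances give recombination frequencies of 0.185 and 0.109 for the two intervals.
With no interference, expected double-crossover frequency = 0.185 × 0.109 = 0.02016.
Expected number = 0.02016 × 708 = 14.28 ≈ 14.

14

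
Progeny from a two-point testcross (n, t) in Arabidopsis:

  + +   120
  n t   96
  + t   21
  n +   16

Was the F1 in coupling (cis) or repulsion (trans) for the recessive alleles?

The two most frequent classes are + + (120) and n t (96); these are the parental (non-recombinant) types.
So the F1 carried + + on one chromosome and n t on the other — the recessive alleles are on the same chromosome (cis / coupling).

cis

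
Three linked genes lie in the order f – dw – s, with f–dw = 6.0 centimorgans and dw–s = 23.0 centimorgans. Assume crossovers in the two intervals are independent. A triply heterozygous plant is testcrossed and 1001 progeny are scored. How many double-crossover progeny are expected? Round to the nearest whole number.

Map distances give recombination frequencies of 0.060 and 0.230 for the two intervals.
With no interference, expected double-crossover frequency = 0.060 × 0.230 = 0.01380.
Expected number = 0.01380 × 1001 = 13.81 ≈ 14.

14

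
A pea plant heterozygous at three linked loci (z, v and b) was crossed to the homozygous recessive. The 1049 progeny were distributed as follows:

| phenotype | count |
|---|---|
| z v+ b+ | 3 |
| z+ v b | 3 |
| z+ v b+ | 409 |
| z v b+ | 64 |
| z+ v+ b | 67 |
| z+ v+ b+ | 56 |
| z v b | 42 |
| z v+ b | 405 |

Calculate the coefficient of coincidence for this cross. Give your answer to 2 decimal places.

0.44

The two most frequent reciprocal classes, z v+ b and z+ v b+, are the parental types, so the F1 was z v+ b / z+ v b+.
The two rarest classes, z v+ b+ and z+ v b, are the double crossovers. Comparing them with the parentals, only the b allele has switched, so b is the middle locus and the order is v – b – z.
v–b: (98 + 6)/1049 = 0.0991; b–z: (131 + 6)/1049 = 0.1306.
Expected DCO frequency = 0.0991 × 0.1306 ≈ 0.01294; observed = 6/1049 ≈ 0.00572.
Coefficient of coincidence = 0.00572/0.01294 ≈ 0.44.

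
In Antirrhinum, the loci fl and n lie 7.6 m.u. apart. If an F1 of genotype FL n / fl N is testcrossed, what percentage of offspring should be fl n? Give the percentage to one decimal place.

A map distance of 7.6 m.u. corresponds to a recombination frequency of 0.076.
The F1 is FL n / fl N, so fl n is a recombinant gamete class with expected frequency r/2 = 0.076/2 = 0.0380.
That is 0.0380 = 3.8% of the progeny.

3.8%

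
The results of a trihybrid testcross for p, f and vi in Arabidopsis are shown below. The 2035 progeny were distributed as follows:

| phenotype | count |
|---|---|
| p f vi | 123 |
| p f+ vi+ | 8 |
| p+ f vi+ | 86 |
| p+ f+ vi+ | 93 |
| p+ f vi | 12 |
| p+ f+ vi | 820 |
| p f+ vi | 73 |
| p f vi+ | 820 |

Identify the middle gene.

f

The two most frequent reciprocal classes, p f vi+ and p+ f+ vi, are the parental types, so the F1 was p f vi+ / p+ f+ vi.
The two rarest classes, p f+ vi+ and p+ f vi, are the double crossovers. Comparing them with the parentals, only the f allele has switched, so f is the middle locus and the order is p – f – vi.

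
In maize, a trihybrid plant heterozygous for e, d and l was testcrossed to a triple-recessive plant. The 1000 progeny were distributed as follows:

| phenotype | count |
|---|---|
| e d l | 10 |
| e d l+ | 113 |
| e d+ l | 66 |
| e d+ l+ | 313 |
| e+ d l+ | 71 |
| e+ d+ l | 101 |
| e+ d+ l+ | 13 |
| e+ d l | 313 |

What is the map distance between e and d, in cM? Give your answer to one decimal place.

23.7 cM

The two most frequent reciprocal classes, e d+ l+ and e+ d l, are the parental types, so the F1 was e d+ l+ / e+ d l.
The two rarest classes, e+ d+ l+ and e d l, are the double crossovers. Comparing them with the parentals, only the e allele has switched, so e is the middle locus and the order is l – e – d.
Crossovers in the e–d interval produce the single-crossover classes e d l+ and e+ d+ l (113 + 101 = 214) plus the double crossovers (23).
RF(e–d) = (214 + 23) / 1000 = 237/1000 = 0.2370 → 23.7 cM.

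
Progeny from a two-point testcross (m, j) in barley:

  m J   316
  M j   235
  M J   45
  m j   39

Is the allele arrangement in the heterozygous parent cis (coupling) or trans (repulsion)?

The two most frequent classes are M j (235) and m J (316); these are the parental (non-recombinant) types.
So the F1 carried M j on one chromosome and m J on the other — the recessive alleles are on opposite chromosomes (trans / repulsion).

trans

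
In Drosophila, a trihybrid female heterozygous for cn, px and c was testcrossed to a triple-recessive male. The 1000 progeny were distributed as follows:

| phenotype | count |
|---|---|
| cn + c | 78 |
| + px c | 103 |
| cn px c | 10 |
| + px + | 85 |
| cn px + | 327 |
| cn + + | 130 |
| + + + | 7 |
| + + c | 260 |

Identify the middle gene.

The two most frequent reciprocal classes, + + c and cn px +, are the parental types, so the F1 was + + c / cn px +.
The two rarest classes, + + + and cn px c, are the double crossovers. Comparing them with the parentals, only the c allele has switched, so c is the middle locus and the order is cn – c – px.

c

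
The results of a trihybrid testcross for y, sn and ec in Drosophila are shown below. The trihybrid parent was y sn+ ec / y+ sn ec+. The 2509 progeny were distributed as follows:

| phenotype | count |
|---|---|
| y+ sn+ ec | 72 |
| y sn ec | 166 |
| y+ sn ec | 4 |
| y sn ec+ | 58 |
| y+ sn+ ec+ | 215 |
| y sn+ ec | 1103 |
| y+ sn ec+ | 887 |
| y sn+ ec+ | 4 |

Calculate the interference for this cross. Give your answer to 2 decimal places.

The two rarest classes, y sn+ ec+ and y+ sn ec, are the double crossovers. Comparing them with the parentals, only the ec allele has switched, so ec is the middle locus and the order is y – ec – sn.
y–ec: (130 + 8)/2509 = 0.0550; ec–sn: (381 + 8)/2509 = 0.1550.
Expected DCO frequency = 0.0550 × 0.1550 ≈ 0.00852; observed = 8/2509 ≈ 0.00319.
Coefficient of coincidence = 0.00319/0.00852 ≈ 0.37; interference = 1 − 0.37 = 0.63.

0.63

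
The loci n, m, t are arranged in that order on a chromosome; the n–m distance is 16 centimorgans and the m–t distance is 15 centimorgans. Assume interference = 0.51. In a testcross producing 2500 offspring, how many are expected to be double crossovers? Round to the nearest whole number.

29

Map distances give recombination frequencies of 0.160 and 0.150 for the two intervals.
With interference 0.51 (so coincidence = 0.49), expected double-crossover frequency = 0.160 × 0.150 × 0.49 = 0.01176.
Expected number = 0.01176 × 2500 = 29.40 ≈ 29.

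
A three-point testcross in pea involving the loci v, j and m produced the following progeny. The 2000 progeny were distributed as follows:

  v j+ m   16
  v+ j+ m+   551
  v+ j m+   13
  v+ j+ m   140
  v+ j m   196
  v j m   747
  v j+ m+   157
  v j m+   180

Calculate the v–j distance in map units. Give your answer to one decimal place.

19.1 map units

The two most frequent reciprocal classes, v+ j+ m+ and v j m, are the parental types, so the F1 was v+ j+ m+ / v j m.
The two rarest classes, v+ j m+ and v j+ m, are the double crossovers. Comparing them with the parentals, only the j allele has switched, so j is the middle locus and the order is m – j – v.
Crossovers in the j–v interval produce the single-crossover classes v j+ m+ and v+ j m (157 + 196 = 353) plus the double crossovers (29).
RF(j–v) = (353 + 29) / 2000 = 382/2000 = 0.1910 → 19.1 map units.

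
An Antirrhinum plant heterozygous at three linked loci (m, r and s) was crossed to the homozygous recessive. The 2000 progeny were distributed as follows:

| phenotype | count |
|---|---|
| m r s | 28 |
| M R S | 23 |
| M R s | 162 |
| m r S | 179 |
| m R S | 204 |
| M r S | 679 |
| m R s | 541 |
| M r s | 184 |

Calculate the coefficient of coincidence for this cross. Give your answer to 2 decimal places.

The two most frequent reciprocal classes, M r S and m R s, are the parental types, so the F1 was M r S / m R s.
The two rarest classes, M R S and m r s, are the double crossovers. Comparing them with the parentals, only the r allele has switched, so r is the middle locus and the order is s – r – m.
s–r: (388 + 51)/2000 = 0.2195; r–m: (341 + 51)/2000 = 0.1960.
Expected DCO frequency = 0.2195 × 0.1960 ≈ 0.04302; observed = 51/2000 ≈ 0.02550.
Coefficient of coincidence = 0.02550/0.04302 ≈ 0.59.

0.59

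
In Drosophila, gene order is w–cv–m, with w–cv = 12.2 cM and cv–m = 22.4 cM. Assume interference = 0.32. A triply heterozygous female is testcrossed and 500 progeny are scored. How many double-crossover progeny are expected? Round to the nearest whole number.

9

Map distances give recombination frequencies of 0.122 and 0.224 for the two intervals.
With interference 0.32 (so coincidence = 0.68), expected double-crossover frequency = 0.122 × 0.224 × 0.68 = 0.01858.
Expected number = 0.01858 × 500 = 9.29 ≈ 9.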